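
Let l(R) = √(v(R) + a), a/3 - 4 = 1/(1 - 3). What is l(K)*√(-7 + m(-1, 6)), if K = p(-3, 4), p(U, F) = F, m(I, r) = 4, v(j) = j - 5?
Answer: I*√114/2 ≈ 5.3385*I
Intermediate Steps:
v(j) = -5 + j
a = 21/2 (a = 12 + 3/(1 - 3) = 12 + 3/(-2) = 12 + 3*(-½) = 12 - 3/2 = 21/2 ≈ 10.500)
K = 4
l(R) = √(11/2 + R) (l(R) = √((-5 + R) + 21/2) = √(11/2 + R))
l(K)*√(-7 + m(-1, 6)) = (√(22 + 4*4)/2)*√(-7 + 4) = (√(22 + 16)/2)*√(-3) = (√38/2)*(I*√3) = I*√114/2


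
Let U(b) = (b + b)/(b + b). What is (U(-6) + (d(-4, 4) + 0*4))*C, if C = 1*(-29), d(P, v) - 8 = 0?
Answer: -261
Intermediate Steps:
d(P, v) = 8 (d(P, v) = 8 + 0 = 8)
U(b) = 1 (U(b) = (2*b)/((2*b)) = (2*b)*(1/(2*b)) = 1)
C = -29
(U(-6) + (d(-4, 4) + 0*4))*C = (1 + (8 + 0*4))*(-29) = (1 + (8 + 0))*(-29) = (1 + 8)*(-29) = 9*(-29) = -261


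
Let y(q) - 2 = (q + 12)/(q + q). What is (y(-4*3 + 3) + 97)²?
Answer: 351649/36 ≈ 9768.0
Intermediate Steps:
y(q) = 2 + (12 + q)/(2*q) (y(q) = 2 + (q + 12)/(q + q) = 2 + (12 + q)/((2*q)) = 2 + (12 + q)*(1/(2*q)) = 2 + (12 + q)/(2*q))
(y(-4*3 + 3) + 97)² = ((5/2 + 6/(-4*3 + 3)) + 97)² = ((5/2 + 6/(-12 + 3)) + 97)² = ((5/2 + 6/(-9)) + 97)² = ((5/2 + 6*(-⅑)) + 97)² = ((5/2 - ⅔) + 97)² = (11/6 + 97)² = (593/6)² = 351649/36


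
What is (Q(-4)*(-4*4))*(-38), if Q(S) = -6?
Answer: -3648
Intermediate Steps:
(Q(-4)*(-4*4))*(-38) = -(-24)*4*(-38) = -6*(-16)*(-38) = 96*(-38) = -3648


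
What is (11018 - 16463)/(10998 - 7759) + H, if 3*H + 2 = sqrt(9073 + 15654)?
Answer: -22813/9717 + sqrt(24727)/3 ≈ 50.068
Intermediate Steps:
H = -2/3 + sqrt(24727)/3 (H = -2/3 + sqrt(9073 + 15654)/3 = -2/3 + sqrt(24727)/3 ≈ 51.749)
(11018 - 16463)/(10998 - 7759) + H = (11018 - 16463)/(10998 - 7759) + (-2/3 + sqrt(24727)/3) = -5445/3239 + (-2/3 + sqrt(24727)/3) = -22813/9717 + sqrt(24727)/3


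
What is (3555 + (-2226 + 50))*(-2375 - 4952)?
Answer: -10103933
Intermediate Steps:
(3555 + (-2226 + 50))*(-2375 - 4952) = (3555 - 2176)*(-7327) = 1379*(-7327) = -10103933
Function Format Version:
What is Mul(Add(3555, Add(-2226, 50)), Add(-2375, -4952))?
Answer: -10103933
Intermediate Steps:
Mul(Add(3555, Add(-2226, 50)), Add(-2375, -4952)) = Mul(Add(3555, -2176), -7327) = Mul(1379, -7327) = -10103933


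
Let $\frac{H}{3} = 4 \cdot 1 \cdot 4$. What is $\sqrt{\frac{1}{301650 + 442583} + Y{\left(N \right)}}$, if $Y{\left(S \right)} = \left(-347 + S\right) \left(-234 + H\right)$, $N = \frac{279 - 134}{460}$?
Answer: $\frac{\sqrt{75575535484109905118}}{34234718} \approx 253.94$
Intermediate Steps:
$N = \frac{29}{92}$ ($N = \left(279 - 134\right) \frac{1}{460} = 145 \cdot \frac{1}{460} = \frac{29}{92} \approx 0.31522$)
$H = 48$ ($H = 3 \cdot 4 \cdot 1 \cdot 4 = 3 \cdot 4 \cdot 4 = 3 \cdot 16 = 48$)
$Y{\left(S \right)} = 64542 - 186 S$ ($Y{\left(S \right)} = \left(-347 + S\right) \left(-234 + 48\right) = \left(-347 + S\right) \left(-186\right) = 64542 - 186 S$)
$\sqrt{\frac{1}{301650 + 442583} + Y{\left(N \right)}} = \sqrt{\frac{1}{301650 + 442583} + \left(64542 - \frac{2697}{46}\right)} = \sqrt{\frac{1}{744233} + \left(64542 - \frac{2697}{46}\right)} = \sqrt{\frac{1}{744233} + \frac{2966235}{46}} = \sqrt{\frac{2207569972801}{34234718}} = \frac{\sqrt{75575535484109905118}}{34234718}$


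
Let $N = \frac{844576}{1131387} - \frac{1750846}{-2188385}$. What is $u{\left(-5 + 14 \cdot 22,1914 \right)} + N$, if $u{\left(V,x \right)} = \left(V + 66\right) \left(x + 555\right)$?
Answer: $\frac{2255709179408037857}{2475910339995} \approx 9.1106 \cdot 10^{5}$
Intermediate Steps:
$u{\left(V,x \right)} = \left(66 + V\right) \left(555 + x\right)$
$N = \frac{3829141853162}{2475910339995}$ ($N = 844576 \cdot \frac{1}{1131387} - - \frac{1750846}{2188385} = \frac{844576}{1131387} + \frac{1750846}{2188385} = \frac{3829141853162}{2475910339995} \approx 1.5466$)
$u{\left(-5 + 14 \cdot 22,1914 \right)} + N = \left(36630 + 66 \cdot 1914 + 555 \left(-5 + 14 \cdot 22\right) + \left(-5 + 14 \cdot 22\right) 1914\right) + \frac{3829141853162}{2475910339995} = \left(36630 + 126324 + 555 \left(-5 + 308\right) + \left(-5 + 308\right) 1914\right) + \frac{3829141853162}{2475910339995} = \left(36630 + 126324 + 555 \cdot 303 + 303 \cdot 1914\right) + \frac{3829141853162}{2475910339995} = \left(36630 + 126324 + 168165 + 579942\right) + \frac{3829141853162}{2475910339995} = 911061 + \frac{3829141853162}{2475910339995} = \frac{2255709179408037857}{2475910339995}$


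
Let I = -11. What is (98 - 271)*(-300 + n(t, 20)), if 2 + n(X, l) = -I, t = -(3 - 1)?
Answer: 50343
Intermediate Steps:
t = -2 (t = -1*2 = -2)
n(X, l) = 9 (n(X, l) = -2 - 1*(-11) = -2 + 11 = 9)
(98 - 271)*(-300 + n(t, 20)) = (98 - 271)*(-300 + 9) = -173*(-291) = 50343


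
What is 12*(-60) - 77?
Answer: -797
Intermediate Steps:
12*(-60) - 77 = -720 - 77 = -797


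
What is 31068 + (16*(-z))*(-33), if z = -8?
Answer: 26844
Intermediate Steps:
31068 + (16*(-z))*(-33) = 31068 + (16*(-1*(-8)))*(-33) = 31068 + (16*8)*(-33) = 31068 + 128*(-33) = 31068 - 4224 = 26844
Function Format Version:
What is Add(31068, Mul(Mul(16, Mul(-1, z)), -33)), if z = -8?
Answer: 26844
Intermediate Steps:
Add(31068, Mul(Mul(16, Mul(-1, z)), -33)) = Add(31068, Mul(Mul(16, Mul(-1, -8)), -33)) = Add(31068, Mul(Mul(16, 8), -33)) = Add(31068, Mul(128, -33)) = Add(31068, -4224) = 26844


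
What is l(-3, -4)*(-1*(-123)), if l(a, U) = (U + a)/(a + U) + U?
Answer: -369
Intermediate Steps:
l(a, U) = 1 + U (l(a, U) = (U + a)/(U + a) + U = 1 + U)
l(-3, -4)*(-1*(-123)) = (1 - 4)*(-1*(-123)) = -3*123 = -369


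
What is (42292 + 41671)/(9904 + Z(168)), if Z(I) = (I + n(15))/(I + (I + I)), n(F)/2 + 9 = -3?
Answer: 587741/69330 ≈ 8.4774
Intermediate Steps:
n(F) = -24 (n(F) = -18 + 2*(-3) = -18 - 6 = -24)
Z(I) = (-24 + I)/(3*I) (Z(I) = (I - 24)/(I + (I + I)) = (-24 + I)/(I + 2*I) = (-24 + I)/((3*I)) = (-24 + I)*(1/(3*I)) = (-24 + I)/(3*I))
(42292 + 41671)/(9904 + Z(168)) = (42292 + 41671)/(9904 + (⅓)*(-24 + 168)/168) = 83963/(9904 + (⅓)*(1/168)*144) = 83963/(9904 + 2/7) = 83963/(69330/7) = 83963*(7/69330) = 587741/69330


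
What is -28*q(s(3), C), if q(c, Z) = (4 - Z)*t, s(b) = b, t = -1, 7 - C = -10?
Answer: -364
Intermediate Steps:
C = 17 (C = 7 - 1*(-10) = 7 + 10 = 17)
q(c, Z) = -4 + Z (q(c, Z) = (4 - Z)*(-1) = -4 + Z)
-28*q(s(3), C) = -28*(-4 + 17) = -28*13 = -364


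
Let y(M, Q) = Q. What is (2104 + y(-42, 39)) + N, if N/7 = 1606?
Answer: 13385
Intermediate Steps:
N = 11242 (N = 7*1606 = 11242)
(2104 + y(-42, 39)) + N = (2104 + 39) + 11242 = 2143 + 11242 = 13385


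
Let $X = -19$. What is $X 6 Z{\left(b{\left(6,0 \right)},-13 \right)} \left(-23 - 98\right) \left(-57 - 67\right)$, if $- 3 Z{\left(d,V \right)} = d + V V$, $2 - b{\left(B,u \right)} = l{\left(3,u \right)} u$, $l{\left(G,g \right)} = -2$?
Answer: $97495992$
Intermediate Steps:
$b{\left(B,u \right)} = 2 + 2 u$ ($b{\left(B,u \right)} = 2 - - 2 u = 2 + 2 u$)
$Z{\left(d,V \right)} = - \frac{d}{3} - \frac{V^{2}}{3}$ ($Z{\left(d,V \right)} = - \frac{d + V V}{3} = - \frac{d + V^{2}}{3} = - \frac{d}{3} - \frac{V^{2}}{3}$)
$X 6 Z{\left(b{\left(6,0 \right)},-13 \right)} \left(-23 - 98\right) \left(-57 - 67\right) = \left(-19\right) 6 \left(- \frac{2 + 2 \cdot 0}{3} - \frac{\left(-13\right)^{2}}{3}\right) \left(-23 - 98\right) \left(-57 - 67\right) = - 114 \left(- \frac{2 + 0}{3} - \frac{169}{3}\right) \left(\left(-121\right) \left(-124\right)\right) = - 114 \left(\left(- \frac{1}{3}\right) 2 - \frac{169}{3}\right) 15004 = - 114 \left(- \frac{2}{3} - \frac{169}{3}\right) 15004 = \left(-114\right) \left(-57\right) 15004 = 6498 \cdot 15004 = 97495992$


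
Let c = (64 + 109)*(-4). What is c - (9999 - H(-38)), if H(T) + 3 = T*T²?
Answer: -65566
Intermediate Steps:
H(T) = -3 + T³ (H(T) = -3 + T*T² = -3 + T³)
c = -692 (c = 173*(-4) = -692)
c - (9999 - H(-38)) = -692 - (9999 - (-3 + (-38)³)) = -692 - (9999 - (-3 - 54872)) = -692 - (9999 - 1*(-54875)) = -692 - (9999 + 54875) = -692 - 1*64874 = -692 - 64874 = -65566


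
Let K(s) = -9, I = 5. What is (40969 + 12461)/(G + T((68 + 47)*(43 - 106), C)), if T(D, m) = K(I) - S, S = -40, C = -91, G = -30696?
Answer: -10686/6133 ≈ -1.7424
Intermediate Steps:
T(D, m) = 31 (T(D, m) = -9 - 1*(-40) = -9 + 40 = 31)
(40969 + 12461)/(G + T((68 + 47)*(43 - 106), C)) = (40969 + 12461)/(-30696 + 31) = 53430/(-30665) = 53430*(-1/30665) = -10686/6133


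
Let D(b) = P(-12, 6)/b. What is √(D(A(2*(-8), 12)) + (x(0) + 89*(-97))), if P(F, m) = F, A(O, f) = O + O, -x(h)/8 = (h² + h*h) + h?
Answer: I*√138122/4 ≈ 92.912*I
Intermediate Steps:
x(h) = -16*h² - 8*h (x(h) = -8*((h² + h*h) + h) = -8*((h² + h²) + h) = -8*(2*h² + h) = -8*(h + 2*h²) = -16*h² - 8*h)
A(O, f) = 2*O
D(b) = -12/b
√(D(A(2*(-8), 12)) + (x(0) + 89*(-97))) = √(-12/(2*(2*(-8))) + (-8*0*(1 + 2*0) + 89*(-97))) = √(-12/(2*(-16)) + (-8*0*(1 + 0) - 8633)) = √(-12/(-32) + (-8*0*1 - 8633)) = √(-12*(-1/32) + (0 - 8633)) = √(3/8 - 8633) = √(-69061/8) = I*√138122/4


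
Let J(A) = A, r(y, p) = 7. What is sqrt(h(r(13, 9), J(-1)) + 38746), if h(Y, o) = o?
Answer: 3*sqrt(4305) ≈ 196.84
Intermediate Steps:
sqrt(h(r(13, 9), J(-1)) + 38746) = sqrt(-1 + 38746) = sqrt(38745) = 3*sqrt(4305)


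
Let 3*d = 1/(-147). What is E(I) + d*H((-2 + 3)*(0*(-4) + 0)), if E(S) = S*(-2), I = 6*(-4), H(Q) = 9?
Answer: 2351/49 ≈ 47.980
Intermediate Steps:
d = -1/441 (d = (1/3)/(-147) = (1/3)*(-1/147) = -1/441 ≈ -0.0022676)
I = -24
E(S) = -2*S
E(I) + d*H((-2 + 3)*(0*(-4) + 0)) = -2*(-24) - 1/441*9 = 48 - 1/49 = 2351/49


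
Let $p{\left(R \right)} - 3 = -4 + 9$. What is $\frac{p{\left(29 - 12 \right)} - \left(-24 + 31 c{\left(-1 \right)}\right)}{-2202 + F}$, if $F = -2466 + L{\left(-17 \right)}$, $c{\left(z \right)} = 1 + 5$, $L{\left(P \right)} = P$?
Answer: $\frac{154}{4685} \approx 0.032871$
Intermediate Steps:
$c{\left(z \right)} = 6$
$p{\left(R \right)} = 8$ ($p{\left(R \right)} = 3 + \left(-4 + 9\right) = 3 + 5 = 8$)
$F = -2483$ ($F = -2466 - 17 = -2483$)
$\frac{p{\left(29 - 12 \right)} - \left(-24 + 31 c{\left(-1 \right)}\right)}{-2202 + F} = \frac{8 + \left(\left(-31\right) 6 + 24\right)}{-2202 - 2483} = \frac{8 + \left(-186 + 24\right)}{-4685} = \left(8 - 162\right) \left(- \frac{1}{4685}\right) = \left(-154\right) \left(- \frac{1}{4685}\right) = \frac{154}{4685}$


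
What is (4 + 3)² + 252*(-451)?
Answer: -113603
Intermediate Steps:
(4 + 3)² + 252*(-451) = 7² - 113652 = 49 - 113652 = -113603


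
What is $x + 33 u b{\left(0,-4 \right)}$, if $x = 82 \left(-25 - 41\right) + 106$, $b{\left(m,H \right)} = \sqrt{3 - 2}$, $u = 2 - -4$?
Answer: $-5108$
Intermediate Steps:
$u = 6$ ($u = 2 + 4 = 6$)
$b{\left(m,H \right)} = 1$ ($b{\left(m,H \right)} = \sqrt{1} = 1$)
$x = -5306$ ($x = 82 \left(-66\right) + 106 = -5412 + 106 = -5306$)
$x + 33 u b{\left(0,-4 \right)} = -5306 + 33 \cdot 6 \cdot 1 = -5306 + 198 \cdot 1 = -5306 + 198 = -5108$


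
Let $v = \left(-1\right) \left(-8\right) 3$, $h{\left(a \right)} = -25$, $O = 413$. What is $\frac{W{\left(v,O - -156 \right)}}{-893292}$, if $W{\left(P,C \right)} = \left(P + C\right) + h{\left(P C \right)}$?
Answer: $- \frac{142}{223323} \approx -0.00063585$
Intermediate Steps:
$v = 24$ ($v = 8 \cdot 3 = 24$)
$W{\left(P,C \right)} = -25 + C + P$ ($W{\left(P,C \right)} = \left(P + C\right) - 25 = \left(C + P\right) - 25 = -25 + C + P$)
$\frac{W{\left(v,O - -156 \right)}}{-893292} = \frac{-25 + \left(413 - -156\right) + 24}{-893292} = \left(-25 + \left(413 + 156\right) + 24\right) \left(- \frac{1}{893292}\right) = \left(-25 + 569 + 24\right) \left(- \frac{1}{893292}\right) = 568 \left(- \frac{1}{893292}\right) = - \frac{142}{223323}$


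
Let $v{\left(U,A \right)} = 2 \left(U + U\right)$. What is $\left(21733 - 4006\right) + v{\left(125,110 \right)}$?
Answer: $18227$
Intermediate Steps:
$v{\left(U,A \right)} = 4 U$ ($v{\left(U,A \right)} = 2 \cdot 2 U = 4 U$)
$\left(21733 - 4006\right) + v{\left(125,110 \right)} = \left(21733 - 4006\right) + 4 \cdot 125 = 17727 + 500 = 18227$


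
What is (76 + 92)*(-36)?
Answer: -6048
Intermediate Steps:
(76 + 92)*(-36) = 168*(-36) = -6048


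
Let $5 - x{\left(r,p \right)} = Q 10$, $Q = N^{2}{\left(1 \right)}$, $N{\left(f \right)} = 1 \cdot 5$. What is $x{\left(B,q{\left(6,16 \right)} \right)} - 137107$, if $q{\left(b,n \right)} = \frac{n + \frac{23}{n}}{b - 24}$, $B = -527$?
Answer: $-137352$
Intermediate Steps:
$N{\left(f \right)} = 5$
$Q = 25$ ($Q = 5^{2} = 25$)
$q{\left(b,n \right)} = \frac{n + \frac{23}{n}}{-24 + b}$
$x{\left(r,p \right)} = -245$ ($x{\left(r,p \right)} = 5 - 25 \cdot 10 = 5 - 250 = -245$)
$x{\left(B,q{\left(6,16 \right)} \right)} - 137107 = -245 - 137107 = -137352$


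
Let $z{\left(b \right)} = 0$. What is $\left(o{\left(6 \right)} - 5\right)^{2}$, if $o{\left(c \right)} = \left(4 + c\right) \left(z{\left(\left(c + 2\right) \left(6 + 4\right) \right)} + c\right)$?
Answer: $3025$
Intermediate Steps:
$o{\left(c \right)} = c \left(4 + c\right)$ ($o{\left(c \right)} = \left(4 + c\right) \left(0 + c\right) = \left(4 + c\right) c = c \left(4 + c\right)$)
$\left(o{\left(6 \right)} - 5\right)^{2} = \left(6 \left(4 + 6\right) - 5\right)^{2} = \left(6 \cdot 10 - 5\right)^{2} = \left(60 - 5\right)^{2} = 55^{2} = 3025$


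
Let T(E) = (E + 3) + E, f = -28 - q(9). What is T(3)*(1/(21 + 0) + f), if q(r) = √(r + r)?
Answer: -1761/7 - 27*√2 ≈ -289.76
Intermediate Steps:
q(r) = √2*√r (q(r) = √(2*r) = √2*√r)
f = -28 - 3*√2 (f = -28 - √2*√9 = -28 - √2*3 = -28 - 3*√2 ≈ -32.243)
T(E) = 3 + 2*E (T(E) = (3 + E) + E = 3 + 2*E)
T(3)*(1/(21 + 0) + f) = (3 + 2*3)*(1/(21 + 0) + (-28 - 3*√2)) = (3 + 6)*(1/21 + (-28 - 3*√2)) = 9*(1/21 + (-28 - 3*√2)) = 9*(-587/21 - 3*√2) = -1761/7 - 27*√2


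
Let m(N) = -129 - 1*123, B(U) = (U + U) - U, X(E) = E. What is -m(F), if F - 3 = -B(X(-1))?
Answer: 252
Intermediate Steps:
B(U) = U (B(U) = 2*U - U = U)
F = 4 (F = 3 - 1*(-1) = 3 + 1 = 4)
m(N) = -252 (m(N) = -129 - 123 = -252)
-m(F) = -1*(-252) = 252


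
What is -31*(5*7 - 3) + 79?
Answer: -913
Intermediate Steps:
-31*(5*7 - 3) + 79 = -31*(35 - 3) + 79 = -31*32 + 79 = -992 + 79 = -913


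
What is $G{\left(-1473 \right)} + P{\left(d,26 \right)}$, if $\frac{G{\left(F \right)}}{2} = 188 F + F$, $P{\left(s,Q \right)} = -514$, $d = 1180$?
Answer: $-557308$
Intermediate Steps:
$G{\left(F \right)} = 378 F$ ($G{\left(F \right)} = 2 \left(188 F + F\right) = 2 \cdot 189 F = 378 F$)
$G{\left(-1473 \right)} + P{\left(d,26 \right)} = 378 \left(-1473\right) - 514 = -556794 - 514 = -557308$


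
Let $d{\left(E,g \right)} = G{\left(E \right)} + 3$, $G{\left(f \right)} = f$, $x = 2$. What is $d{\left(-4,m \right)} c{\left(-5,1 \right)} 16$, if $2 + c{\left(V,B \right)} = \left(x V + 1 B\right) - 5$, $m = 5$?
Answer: $256$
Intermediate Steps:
$d{\left(E,g \right)} = 3 + E$ ($d{\left(E,g \right)} = E + 3 = 3 + E$)
$c{\left(V,B \right)} = -7 + B + 2 V$ ($c{\left(V,B \right)} = -2 - \left(5 - B - 2 V\right) = -2 + \left(-5 + B + 2 V\right) = -7 + B + 2 V$)
$d{\left(-4,m \right)} c{\left(-5,1 \right)} 16 = \left(3 - 4\right) \left(-7 + 1 + 2 \left(-5\right)\right) 16 = - (-7 + 1 - 10) 16 = \left(-1\right) \left(-16\right) 16 = 16 \cdot 16 = 256$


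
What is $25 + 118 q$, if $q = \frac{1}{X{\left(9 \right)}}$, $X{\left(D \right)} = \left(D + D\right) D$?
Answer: $\frac{2084}{81} \approx 25.728$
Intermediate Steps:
$X{\left(D \right)} = 2 D^{2}$ ($X{\left(D \right)} = 2 D D = 2 D^{2}$)
$q = \frac{1}{162}$ ($q = \frac{1}{2 \cdot 9^{2}} = \frac{1}{2 \cdot 81} = \frac{1}{162} \approx 0.0061728$)
$25 + 118 q = 25 + 118 \cdot \frac{1}{162} = 25 + \frac{59}{81} = \frac{2084}{81}$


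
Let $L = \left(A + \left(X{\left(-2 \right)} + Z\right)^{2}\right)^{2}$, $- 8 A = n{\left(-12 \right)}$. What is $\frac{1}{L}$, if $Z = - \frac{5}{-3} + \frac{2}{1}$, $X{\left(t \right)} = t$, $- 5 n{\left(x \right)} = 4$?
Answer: $\frac{8100}{67081} \approx 0.12075$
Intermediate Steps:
$n{\left(x \right)} = - \frac{4}{5}$ ($n{\left(x \right)} = \left(- \frac{1}{5}\right) 4 = - \frac{4}{5}$)
$A = \frac{1}{10}$ ($A = \left(- \frac{1}{8}\right) \left(- \frac{4}{5}\right) = \frac{1}{10} \approx 0.1$)
$Z = \frac{11}{3}$ ($Z = \left(-5\right) \left(- \frac{1}{3}\right) + 2 \cdot 1 = \frac{5}{3} + 2 = \frac{11}{3} \approx 3.6667$)
$L = \frac{67081}{8100}$ ($L = \left(\frac{1}{10} + \left(-2 + \frac{11}{3}\right)^{2}\right)^{2} = \left(\frac{1}{10} + \left(\frac{5}{3}\right)^{2}\right)^{2} = \left(\frac{1}{10} + \frac{25}{9}\right)^{2} = \left(\frac{259}{90}\right)^{2} = \frac{67081}{8100} \approx 8.2816$)
$\frac{1}{L} = \frac{1}{\frac{67081}{8100}} = \frac{8100}{67081}$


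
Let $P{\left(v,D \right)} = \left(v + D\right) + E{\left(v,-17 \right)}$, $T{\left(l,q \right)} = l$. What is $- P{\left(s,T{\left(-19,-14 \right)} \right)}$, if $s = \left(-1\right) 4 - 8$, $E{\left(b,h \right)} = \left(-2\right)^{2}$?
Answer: $27$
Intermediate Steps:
$E{\left(b,h \right)} = 4$
$s = -12$ ($s = -4 - 8 = -12$)
$P{\left(v,D \right)} = 4 + D + v$ ($P{\left(v,D \right)} = \left(v + D\right) + 4 = \left(D + v\right) + 4 = 4 + D + v$)
$- P{\left(s,T{\left(-19,-14 \right)} \right)} = - (4 - 19 - 12) = \left(-1\right) \left(-27\right) = 27$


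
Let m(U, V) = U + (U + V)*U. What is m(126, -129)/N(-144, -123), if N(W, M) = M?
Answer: 84/41 ≈ 2.0488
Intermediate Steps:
m(U, V) = U + U*(U + V)
m(126, -129)/N(-144, -123) = (126*(1 + 126 - 129))/(-123) = (126*(-2))*(-1/123) = -252*(-1/123) = 84/41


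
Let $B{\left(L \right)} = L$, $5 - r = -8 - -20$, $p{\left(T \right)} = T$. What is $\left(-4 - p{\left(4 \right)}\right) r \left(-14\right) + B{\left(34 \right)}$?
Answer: $-750$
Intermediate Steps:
$r = -7$ ($r = 5 - \left(-8 - -20\right) = 5 - \left(-8 + 20\right) = 5 - 12 = -7$)
$\left(-4 - p{\left(4 \right)}\right) r \left(-14\right) + B{\left(34 \right)} = \left(-4 - 4\right) \left(-7\right) \left(-14\right) + 34 = \left(-8\right) \left(-7\right) \left(-14\right) + 34 = 56 \left(-14\right) + 34 = -784 + 34 = -750$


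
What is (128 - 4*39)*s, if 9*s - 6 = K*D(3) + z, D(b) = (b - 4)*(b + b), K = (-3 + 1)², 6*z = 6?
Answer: 476/9 ≈ 52.889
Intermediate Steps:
z = 1 (z = (⅙)*6 = 1)
K = 4 (K = (-2)² = 4)
D(b) = 2*b*(-4 + b) (D(b) = (-4 + b)*(2*b) = 2*b*(-4 + b))
s = -17/9 (s = ⅔ + (4*(2*3*(-4 + 3)) + 1)/9 = ⅔ + (4*(2*3*(-1)) + 1)/9 = ⅔ + (4*(-6) + 1)/9 = ⅔ + (-24 + 1)/9 = ⅔ + (⅑)*(-23) = ⅔ - 23/9 = -17/9 ≈ -1.8889)
(128 - 4*39)*s = (128 - 4*39)*(-17/9) = (128 - 156)*(-17/9) = -28*(-17/9) = 476/9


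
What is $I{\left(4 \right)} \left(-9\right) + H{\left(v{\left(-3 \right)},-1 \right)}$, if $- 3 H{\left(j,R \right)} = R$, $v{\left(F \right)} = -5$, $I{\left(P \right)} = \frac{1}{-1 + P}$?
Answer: $- \frac{8}{3} \approx -2.6667$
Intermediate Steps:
$H{\left(j,R \right)} = - \frac{R}{3}$
$I{\left(4 \right)} \left(-9\right) + H{\left(v{\left(-3 \right)},-1 \right)} = \frac{1}{-1 + 4} \left(-9\right) - - \frac{1}{3} = \frac{1}{3} \left(-9\right) + \frac{1}{3} = -3 + \frac{1}{3} = - \frac{8}{3}$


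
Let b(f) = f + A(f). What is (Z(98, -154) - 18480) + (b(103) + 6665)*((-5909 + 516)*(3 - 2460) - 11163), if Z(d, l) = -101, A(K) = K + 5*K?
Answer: 97786470487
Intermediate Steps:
A(K) = 6*K
b(f) = 7*f (b(f) = f + 6*f = 7*f)
(Z(98, -154) - 18480) + (b(103) + 6665)*((-5909 + 516)*(3 - 2460) - 11163) = (-101 - 18480) + (7*103 + 6665)*((-5909 + 516)*(3 - 2460) - 11163) = -18581 + (721 + 6665)*(-5393*(-2457) - 11163) = -18581 + 7386*(13250601 - 11163) = -18581 + 7386*13239438 = -18581 + 97786489068 = 97786470487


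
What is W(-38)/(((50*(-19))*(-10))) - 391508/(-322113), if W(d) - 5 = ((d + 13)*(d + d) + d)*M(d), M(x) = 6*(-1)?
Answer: 122290129/3060073500 ≈ 0.039963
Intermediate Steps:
M(x) = -6
W(d) = 5 - 6*d - 12*d*(13 + d) (W(d) = 5 + ((d + 13)*(d + d) + d)*(-6) = 5 + ((13 + d)*(2*d) + d)*(-6) = 5 + (2*d*(13 + d) + d)*(-6) = 5 + (d + 2*d*(13 + d))*(-6) = 5 + (-6*d - 12*d*(13 + d)) = 5 - 6*d - 12*d*(13 + d))
W(-38)/(((50*(-19))*(-10))) - 391508/(-322113) = (5 - 162*(-38) - 12*(-38)**2)/(((50*(-19))*(-10))) - 391508/(-322113) = (5 + 6156 - 12*1444)/((-950*(-10))) - 391508*(-1/322113) = (5 + 6156 - 17328)/9500 + 391508/322113 = -11167*1/9500 + 391508/322113 = -11167/9500 + 391508/322113 = 122290129/3060073500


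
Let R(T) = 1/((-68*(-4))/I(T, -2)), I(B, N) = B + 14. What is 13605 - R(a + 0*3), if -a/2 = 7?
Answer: 13605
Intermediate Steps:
a = -14 (a = -2*7 = -14)
I(B, N) = 14 + B
R(T) = 7/136 + T/272 (R(T) = 1/((-68*(-4))/(14 + T)) = 1/(272/(14 + T)) = 7/136 + T/272)
13605 - R(a + 0*3) = 13605 - (7/136 + (-14 + 0*3)/272) = 13605 - (7/136 + (-14 + 0)/272) = 13605 - (7/136 + (1/272)*(-14)) = 13605 - (7/136 - 7/136) = 13605 - 1*0 = 13605 + 0 = 13605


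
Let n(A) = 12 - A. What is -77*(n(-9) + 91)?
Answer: -8624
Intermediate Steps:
-77*(n(-9) + 91) = -77*((12 - 1*(-9)) + 91) = -77*((12 + 9) + 91) = -77*(21 + 91) = -77*112 = -8624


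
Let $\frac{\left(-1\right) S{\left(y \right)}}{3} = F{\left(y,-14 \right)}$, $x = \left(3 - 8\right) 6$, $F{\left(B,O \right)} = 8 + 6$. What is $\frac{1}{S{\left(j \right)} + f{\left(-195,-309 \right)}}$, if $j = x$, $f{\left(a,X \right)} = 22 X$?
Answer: $- \frac{1}{6840} \approx -0.0001462$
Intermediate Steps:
$F{\left(B,O \right)} = 14$
$x = -30$ ($x = \left(-5\right) 6 = -30$)
$j = -30$
$S{\left(y \right)} = -42$ ($S{\left(y \right)} = \left(-3\right) 14 = -42$)
$\frac{1}{S{\left(j \right)} + f{\left(-195,-309 \right)}} = \frac{1}{-42 + 22 \left(-309\right)} = \frac{1}{-42 - 6798} = \frac{1}{-6840} = - \frac{1}{6840}$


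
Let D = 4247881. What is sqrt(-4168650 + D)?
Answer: sqrt(79231) ≈ 281.48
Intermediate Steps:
sqrt(-4168650 + D) = sqrt(-4168650 + 4247881) = sqrt(79231)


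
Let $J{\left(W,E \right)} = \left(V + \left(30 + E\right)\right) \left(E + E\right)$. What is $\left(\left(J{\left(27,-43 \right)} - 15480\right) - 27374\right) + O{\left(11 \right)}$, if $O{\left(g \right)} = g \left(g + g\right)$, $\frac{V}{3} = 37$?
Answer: $-51040$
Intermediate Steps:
$V = 111$ ($V = 3 \cdot 37 = 111$)
$O{\left(g \right)} = 2 g^{2}$ ($O{\left(g \right)} = g 2 g = 2 g^{2}$)
$J{\left(W,E \right)} = 2 E \left(141 + E\right)$ ($J{\left(W,E \right)} = \left(111 + \left(30 + E\right)\right) \left(E + E\right) = \left(141 + E\right) 2 E = 2 E \left(141 + E\right)$)
$\left(\left(J{\left(27,-43 \right)} - 15480\right) - 27374\right) + O{\left(11 \right)} = \left(\left(2 \left(-43\right) \left(141 - 43\right) - 15480\right) - 27374\right) + 2 \cdot 11^{2} = \left(\left(2 \left(-43\right) 98 - 15480\right) - 27374\right) + 2 \cdot 121 = \left(\left(-8428 - 15480\right) - 27374\right) + 242 = \left(-23908 - 27374\right) + 242 = -51282 + 242 = -51040$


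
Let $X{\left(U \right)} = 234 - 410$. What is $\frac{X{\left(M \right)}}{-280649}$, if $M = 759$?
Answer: $\frac{176}{280649} \approx 0.00062712$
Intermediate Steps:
$X{\left(U \right)} = -176$ ($X{\left(U \right)} = 234 - 410 = -176$)
$\frac{X{\left(M \right)}}{-280649} = - \frac{176}{-280649} = \left(-176\right) \left(- \frac{1}{280649}\right) = \frac{176}{280649}$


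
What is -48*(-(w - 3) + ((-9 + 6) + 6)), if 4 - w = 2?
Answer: -192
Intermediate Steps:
w = 2 (w = 4 - 1*2 = 4 - 2 = 2)
-48*(-(w - 3) + ((-9 + 6) + 6)) = -48*(-(2 - 3) + ((-9 + 6) + 6)) = -48*(-1*(-1) + (-3 + 6)) = -48*(1 + 3) = -48*4 = -192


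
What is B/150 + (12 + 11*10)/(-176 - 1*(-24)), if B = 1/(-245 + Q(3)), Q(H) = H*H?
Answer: -539869/672600 ≈ -0.80266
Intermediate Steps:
Q(H) = H**2
B = -1/236 (B = 1/(-245 + 3**2) = 1/(-245 + 9) = 1/(-236) = -1/236 ≈ -0.0042373)
B/150 + (12 + 11*10)/(-176 - 1*(-24)) = -1/236/150 + (12 + 11*10)/(-176 - 1*(-24)) = -1/236*1/150 + (12 + 110)/(-176 + 24) = -1/35400 + 122/(-152) = -1/35400 + 122*(-1/152) = -1/35400 - 61/76 = -539869/672600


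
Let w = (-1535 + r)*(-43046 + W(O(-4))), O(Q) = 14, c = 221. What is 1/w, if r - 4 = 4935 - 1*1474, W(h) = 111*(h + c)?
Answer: -1/32734730 ≈ -3.0549e-8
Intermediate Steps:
W(h) = 24531 + 111*h (W(h) = 111*(h + 221) = 111*(221 + h) = 24531 + 111*h)
r = 3465 (r = 4 + (4935 - 1*1474) = 4 + (4935 - 1474) = 4 + 3461 = 3465)
w = -32734730 (w = (-1535 + 3465)*(-43046 + (24531 + 111*14)) = 1930*(-43046 + (24531 + 1554)) = 1930*(-43046 + 26085) = 1930*(-16961) = -32734730)
1/w = 1/(-32734730) = -1/32734730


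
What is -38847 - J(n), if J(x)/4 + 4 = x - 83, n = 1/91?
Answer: -3503413/91 ≈ -38499.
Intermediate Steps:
n = 1/91 ≈ 0.010989
J(x) = -348 + 4*x (J(x) = -16 + 4*(x - 83) = -16 + 4*(-83 + x) = -16 + (-332 + 4*x) = -348 + 4*x)
-38847 - J(n) = -38847 - (-348 + 4*(1/91)) = -38847 - (-348 + 4/91) = -38847 - 1*(-31664/91) = -38847 + 31664/91 = -3503413/91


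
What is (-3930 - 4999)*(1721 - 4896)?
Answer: 28349575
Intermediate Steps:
(-3930 - 4999)*(1721 - 4896) = -8929*(-3175) = 28349575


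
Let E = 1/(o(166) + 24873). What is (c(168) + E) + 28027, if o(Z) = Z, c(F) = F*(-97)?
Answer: 293732510/25039 ≈ 11731.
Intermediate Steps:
c(F) = -97*F
E = 1/25039 (E = 1/(166 + 24873) = 1/25039 ≈ 3.9938e-5)
(c(168) + E) + 28027 = (-97*168 + 1/25039) + 28027 = (-16296 + 1/25039) + 28027 = -408035543/25039 + 28027 = 293732510/25039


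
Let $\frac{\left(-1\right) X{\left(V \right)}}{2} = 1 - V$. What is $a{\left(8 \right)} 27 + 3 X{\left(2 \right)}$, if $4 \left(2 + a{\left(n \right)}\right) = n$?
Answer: $6$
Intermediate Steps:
$X{\left(V \right)} = -2 + 2 V$ ($X{\left(V \right)} = - 2 \left(1 - V\right) = -2 + 2 V$)
$a{\left(n \right)} = -2 + \frac{n}{4}$
$a{\left(8 \right)} 27 + 3 X{\left(2 \right)} = \left(-2 + \frac{1}{4} \cdot 8\right) 27 + 3 \left(-2 + 2 \cdot 2\right) = \left(-2 + 2\right) 27 + 3 \left(-2 + 4\right) = 0 \cdot 27 + 3 \cdot 2 = 0 + 6 = 6$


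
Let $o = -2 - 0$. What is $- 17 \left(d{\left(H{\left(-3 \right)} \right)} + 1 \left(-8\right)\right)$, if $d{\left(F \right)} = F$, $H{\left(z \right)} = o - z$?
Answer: $119$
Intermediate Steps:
$o = -2$ ($o = -2 + 0 = -2$)
$H{\left(z \right)} = -2 - z$
$- 17 \left(d{\left(H{\left(-3 \right)} \right)} + 1 \left(-8\right)\right) = - 17 \left(\left(-2 - -3\right) + 1 \left(-8\right)\right) = - 17 \left(\left(-2 + 3\right) - 8\right) = - 17 \left(1 - 8\right) = \left(-17\right) \left(-7\right) = 119$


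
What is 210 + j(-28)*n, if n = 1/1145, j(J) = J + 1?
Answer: 240423/1145 ≈ 209.98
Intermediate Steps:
j(J) = 1 + J
n = 1/1145 ≈ 0.00087336
210 + j(-28)*n = 210 + (1 - 28)*(1/1145) = 210 - 27*1/1145 = 210 - 27/1145 = 240423/1145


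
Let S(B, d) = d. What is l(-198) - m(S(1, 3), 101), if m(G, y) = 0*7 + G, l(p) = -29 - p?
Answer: 166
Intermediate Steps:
m(G, y) = G (m(G, y) = 0 + G = G)
l(-198) - m(S(1, 3), 101) = (-29 - 1*(-198)) - 1*3 = (-29 + 198) - 3 = 169 - 3 = 166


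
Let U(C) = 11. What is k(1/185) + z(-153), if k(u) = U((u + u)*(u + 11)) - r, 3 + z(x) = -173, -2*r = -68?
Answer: -199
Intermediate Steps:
r = 34 (r = -½*(-68) = 34)
z(x) = -176 (z(x) = -3 - 173 = -176)
k(u) = -23 (k(u) = 11 - 1*34 = 11 - 34 = -23)
k(1/185) + z(-153) = -23 - 176 = -199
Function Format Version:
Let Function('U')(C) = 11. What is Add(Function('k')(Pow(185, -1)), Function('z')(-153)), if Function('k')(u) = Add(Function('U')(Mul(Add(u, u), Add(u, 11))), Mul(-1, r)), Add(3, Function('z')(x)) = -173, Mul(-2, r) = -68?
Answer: -199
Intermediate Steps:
r = 34 (r = Mul(Rational(-1, 2), -68) = 34)
Function('z')(x) = -176 (Function('z')(x) = Add(-3, -173) = -176)
Function('k')(u) = -23 (Function('k')(u) = Add(11, Mul(-1, 34)) = Add(11, -34) = -23)
Add(Function('k')(Pow(185, -1)), Function('z')(-153)) = Add(-23, -176) = -199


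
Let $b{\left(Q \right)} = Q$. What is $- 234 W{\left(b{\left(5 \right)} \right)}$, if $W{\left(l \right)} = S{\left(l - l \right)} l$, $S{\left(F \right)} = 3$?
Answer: $-3510$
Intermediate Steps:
$W{\left(l \right)} = 3 l$
$- 234 W{\left(b{\left(5 \right)} \right)} = - 234 \cdot 3 \cdot 5 = \left(-234\right) 15 = -3510$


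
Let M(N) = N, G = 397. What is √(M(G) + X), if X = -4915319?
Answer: I*√4914922 ≈ 2217.0*I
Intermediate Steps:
√(M(G) + X) = √(397 - 4915319) = √(-4914922) = I*√4914922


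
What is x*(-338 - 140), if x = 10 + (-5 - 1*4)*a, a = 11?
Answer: 42542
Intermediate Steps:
x = -89 (x = 10 + (-5 - 1*4)*11 = 10 + (-5 - 4)*11 = 10 - 9*11 = 10 - 99 = -89)
x*(-338 - 140) = -89*(-338 - 140) = -89*(-478) = 42542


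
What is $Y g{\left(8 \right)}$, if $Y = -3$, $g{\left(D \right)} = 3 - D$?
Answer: $15$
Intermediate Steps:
$Y g{\left(8 \right)} = - 3 \left(3 - 8\right) = \left(-3\right) \left(-5\right) = 15$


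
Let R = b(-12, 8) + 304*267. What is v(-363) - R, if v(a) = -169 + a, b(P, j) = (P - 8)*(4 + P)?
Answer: -81860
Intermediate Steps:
b(P, j) = (-8 + P)*(4 + P)
R = 81328 (R = (-32 + (-12)² - 4*(-12)) + 304*267 = (-32 + 144 + 48) + 81168 = 160 + 81168 = 81328)
v(-363) - R = (-169 - 363) - 1*81328 = -532 - 81328 = -81860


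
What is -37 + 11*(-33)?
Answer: -400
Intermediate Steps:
-37 + 11*(-33) = -37 - 363 = -400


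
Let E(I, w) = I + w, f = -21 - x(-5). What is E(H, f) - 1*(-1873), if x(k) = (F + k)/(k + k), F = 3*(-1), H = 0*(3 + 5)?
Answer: 9256/5 ≈ 1851.2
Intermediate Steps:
H = 0 (H = 0*8 = 0)
F = -3
x(k) = (-3 + k)/(2*k) (x(k) = (-3 + k)/(k + k) = (-3 + k)/((2*k)) = (-3 + k)*(1/(2*k)) = (-3 + k)/(2*k))
f = -109/5 (f = -21 - (-3 - 5)/(2*(-5)) = -21 - (-1)*(-8)/(2*5) = -21 - 1*4/5 = -21 - 4/5 = -109/5 ≈ -21.800)
E(H, f) - 1*(-1873) = (0 - 109/5) - 1*(-1873) = -109/5 + 1873 = 9256/5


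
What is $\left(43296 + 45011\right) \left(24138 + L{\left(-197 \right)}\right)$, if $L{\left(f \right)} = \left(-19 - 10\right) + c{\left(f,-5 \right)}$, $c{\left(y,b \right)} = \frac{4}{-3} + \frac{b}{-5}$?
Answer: $\frac{6386892082}{3} \approx 2.129 \cdot 10^{9}$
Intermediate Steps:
$c{\left(y,b \right)} = - \frac{4}{3} - \frac{b}{5}$ ($c{\left(y,b \right)} = 4 \left(- \frac{1}{3}\right) + b \left(- \frac{1}{5}\right) = - \frac{4}{3} - \frac{b}{5}$)
$L{\left(f \right)} = - \frac{88}{3}$ ($L{\left(f \right)} = \left(-19 - 10\right) - \frac{1}{3} = -29 + \left(- \frac{4}{3} + 1\right) = -29 - \frac{1}{3} = - \frac{88}{3}$)
$\left(43296 + 45011\right) \left(24138 + L{\left(-197 \right)}\right) = \left(43296 + 45011\right) \left(24138 - \frac{88}{3}\right) = 88307 \cdot \frac{72326}{3} = \frac{6386892082}{3}$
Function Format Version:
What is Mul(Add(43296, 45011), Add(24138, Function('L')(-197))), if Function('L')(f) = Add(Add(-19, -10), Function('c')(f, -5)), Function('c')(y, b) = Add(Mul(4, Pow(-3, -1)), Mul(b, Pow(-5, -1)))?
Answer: Rational(6386892082, 3) ≈ 2.1290e+9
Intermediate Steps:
Function('c')(y, b) = Add(Rational(-4, 3), Mul(Rational(-1, 5), b)) (Function('c')(y, b) = Add(Mul(4, Rational(-1, 3)), Mul(b, Rational(-1, 5))) = Add(Rational(-4, 3), Mul(Rational(-1, 5), b)))
Function('L')(f) = Rational(-88, 3) (Function('L')(f) = Add(Add(-19, -10), Add(Rational(-4, 3), Mul(Rational(-1, 5), -5))) = Add(-29, Add(Rational(-4, 3), 1)) = Add(-29, Rational(-1, 3)) = Rational(-88, 3))
Mul(Add(43296, 45011), Add(24138, Function('L')(-197))) = Mul(Add(43296, 45011), Add(24138, Rational(-88, 3))) = Mul(88307, Rational(72326, 3)) = Rational(6386892082, 3)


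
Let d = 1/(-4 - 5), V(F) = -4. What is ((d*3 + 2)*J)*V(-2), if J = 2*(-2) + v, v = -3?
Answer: 140/3 ≈ 46.667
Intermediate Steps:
d = -1/9 (d = 1/(-9) = -1/9 ≈ -0.11111)
J = -7 (J = 2*(-2) - 3 = -4 - 3 = -7)
((d*3 + 2)*J)*V(-2) = ((-1/9*3 + 2)*(-7))*(-4) = ((-1/3 + 2)*(-7))*(-4) = ((5/3)*(-7))*(-4) = -35/3*(-4) = 140/3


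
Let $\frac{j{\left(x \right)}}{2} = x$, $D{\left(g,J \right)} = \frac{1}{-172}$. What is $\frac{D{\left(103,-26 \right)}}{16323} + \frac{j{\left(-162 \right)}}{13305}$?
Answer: $- \frac{303220483}{12451510860} \approx -0.024352$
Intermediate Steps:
$D{\left(g,J \right)} = - \frac{1}{172}$
$j{\left(x \right)} = 2 x$
$\frac{D{\left(103,-26 \right)}}{16323} + \frac{j{\left(-162 \right)}}{13305} = - \frac{1}{172 \cdot 16323} + \frac{2 \left(-162\right)}{13305} = \left(- \frac{1}{172}\right) \frac{1}{16323} - \frac{108}{4435} = - \frac{1}{2807556} - \frac{108}{4435} = - \frac{303220483}{12451510860}$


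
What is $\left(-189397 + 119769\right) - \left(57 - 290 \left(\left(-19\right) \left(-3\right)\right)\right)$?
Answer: $-53155$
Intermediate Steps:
$\left(-189397 + 119769\right) - \left(57 - 290 \left(\left(-19\right) \left(-3\right)\right)\right) = -69628 + \left(290 \cdot 57 - 57\right) = -69628 + \left(16530 - 57\right) = -69628 + 16473 = -53155$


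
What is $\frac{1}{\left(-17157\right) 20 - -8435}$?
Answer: $- \frac{1}{334705} \approx -2.9877 \cdot 10^{-6}$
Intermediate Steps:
$\frac{1}{\left(-17157\right) 20 - -8435} = \frac{1}{-343140 + \left(-456228 + 464663\right)} = \frac{1}{-343140 + 8435} = \frac{1}{-334705} = - \frac{1}{334705}$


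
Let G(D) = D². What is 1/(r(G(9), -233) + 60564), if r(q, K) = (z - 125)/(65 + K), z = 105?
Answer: 42/2543693 ≈ 1.6511e-5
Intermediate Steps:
r(q, K) = -20/(65 + K) (r(q, K) = (105 - 125)/(65 + K) = -20/(65 + K))
1/(r(G(9), -233) + 60564) = 1/(-20/(65 - 233) + 60564) = 1/(-20/(-168) + 60564) = 1/(-20*(-1/168) + 60564) = 1/(5/42 + 60564) = 1/(2543693/42) = 42/2543693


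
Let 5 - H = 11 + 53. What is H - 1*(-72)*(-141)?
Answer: -10211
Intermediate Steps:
H = -59 (H = 5 - (11 + 53) = 5 - 1*64 = 5 - 64 = -59)
H - 1*(-72)*(-141) = -59 - 1*(-72)*(-141) = -59 + 72*(-141) = -59 - 10152 = -10211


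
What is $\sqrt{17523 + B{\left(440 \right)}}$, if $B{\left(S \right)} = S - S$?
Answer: $3 \sqrt{1947} \approx 132.37$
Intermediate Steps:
$B{\left(S \right)} = 0$
$\sqrt{17523 + B{\left(440 \right)}} = \sqrt{17523 + 0} = \sqrt{17523} = 3 \sqrt{1947}$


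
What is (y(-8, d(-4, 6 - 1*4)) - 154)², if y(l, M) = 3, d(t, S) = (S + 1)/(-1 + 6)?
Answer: 22801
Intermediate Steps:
d(t, S) = ⅕ + S/5 (d(t, S) = (1 + S)/5 = (1 + S)*(⅕) = ⅕ + S/5)
(y(-8, d(-4, 6 - 1*4)) - 154)² = (3 - 154)² = (-151)² = 22801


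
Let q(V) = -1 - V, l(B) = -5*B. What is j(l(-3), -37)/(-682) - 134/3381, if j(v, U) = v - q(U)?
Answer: -20387/2305842 ≈ -0.0088415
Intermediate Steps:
j(v, U) = 1 + U + v (j(v, U) = v - (-1 - U) = v + (1 + U) = 1 + U + v)
j(l(-3), -37)/(-682) - 134/3381 = (1 - 37 - 5*(-3))/(-682) - 134/3381 = (1 - 37 + 15)*(-1/682) - 134*1/3381 = -21*(-1/682) - 134/3381 = 21/682 - 134/3381 = -20387/2305842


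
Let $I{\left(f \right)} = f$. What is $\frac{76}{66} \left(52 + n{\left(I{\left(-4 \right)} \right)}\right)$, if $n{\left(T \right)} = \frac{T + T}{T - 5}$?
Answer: $\frac{18088}{297} \approx 60.902$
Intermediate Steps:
$n{\left(T \right)} = \frac{2 T}{-5 + T}$
$\frac{76}{66} \left(52 + n{\left(I{\left(-4 \right)} \right)}\right) = \frac{76}{66} \left(52 + 2 \left(-4\right) \frac{1}{-5 - 4}\right) = 76 \cdot \frac{1}{66} \left(52 + 2 \left(-4\right) \frac{1}{-9}\right) = \frac{38 \left(52 + 2 \left(-4\right) \left(- \frac{1}{9}\right)\right)}{33} = \frac{38 \left(52 + \frac{8}{9}\right)}{33} = \frac{38}{33} \cdot \frac{476}{9} = \frac{18088}{297}$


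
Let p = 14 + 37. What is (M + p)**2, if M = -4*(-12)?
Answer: 9801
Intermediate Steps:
p = 51
M = 48
(M + p)**2 = (48 + 51)**2 = 99**2 = 9801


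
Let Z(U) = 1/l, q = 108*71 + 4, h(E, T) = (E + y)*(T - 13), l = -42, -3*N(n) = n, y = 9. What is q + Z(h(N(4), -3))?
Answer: 322223/42 ≈ 7672.0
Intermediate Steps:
N(n) = -n/3
h(E, T) = (-13 + T)*(9 + E) (h(E, T) = (E + 9)*(T - 13) = (9 + E)*(-13 + T) = (-13 + T)*(9 + E))
q = 7672 (q = 7668 + 4 = 7672)
Z(U) = -1/42 (Z(U) = 1/(-42) = -1/42)
q + Z(h(N(4), -3)) = 7672 - 1/42 = 322223/42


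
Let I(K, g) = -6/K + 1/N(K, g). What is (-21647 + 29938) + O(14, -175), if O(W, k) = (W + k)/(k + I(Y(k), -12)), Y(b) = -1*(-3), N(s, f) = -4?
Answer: 5878963/709 ≈ 8291.9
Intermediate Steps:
Y(b) = 3
I(K, g) = -1/4 - 6/K (I(K, g) = -6/K + 1/(-4) = -6/K + 1*(-1/4) = -6/K - 1/4 = -1/4 - 6/K)
O(W, k) = (W + k)/(-9/4 + k) (O(W, k) = (W + k)/(k + (1/4)*(-24 - 1*3)/3) = (W + k)/(k + (1/4)*(1/3)*(-24 - 3)) = (W + k)/(k + (1/4)*(1/3)*(-27)) = (W + k)/(k - 9/4) = (W + k)/(-9/4 + k))
(-21647 + 29938) + O(14, -175) = (-21647 + 29938) + 4*(14 - 175)/(-9 + 4*(-175)) = 8291 + 4*(-161)/(-9 - 700) = 8291 + 4*(-161)/(-709) = 8291 + 4*(-1/709)*(-161) = 8291 + 644/709 = 5878963/709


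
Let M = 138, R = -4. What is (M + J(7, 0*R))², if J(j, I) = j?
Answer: 21025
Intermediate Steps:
(M + J(7, 0*R))² = (138 + 7)² = 145² = 21025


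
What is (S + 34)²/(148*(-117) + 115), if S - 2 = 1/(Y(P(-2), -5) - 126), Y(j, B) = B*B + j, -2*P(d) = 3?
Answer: -54434884/722872025 ≈ -0.075304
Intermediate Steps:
P(d) = -3/2 (P(d) = -½*3 = -3/2)
Y(j, B) = j + B² (Y(j, B) = B² + j = j + B²)
S = 408/205 (S = 2 + 1/((-3/2 + (-5)²) - 126) = 2 + 1/((-3/2 + 25) - 126) = 2 + 1/(47/2 - 126) = 2 + 1/(-205/2) = 2 - 2/205 = 408/205 ≈ 1.9902)
(S + 34)²/(148*(-117) + 115) = (408/205 + 34)²/(148*(-117) + 115) = (7378/205)²/(-17316 + 115) = (54434884/42025)/(-17201) = (54434884/42025)*(-1/17201) = -54434884/722872025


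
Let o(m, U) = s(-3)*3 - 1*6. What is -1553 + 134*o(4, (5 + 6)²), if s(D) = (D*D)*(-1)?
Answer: -5975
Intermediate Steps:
s(D) = -D² (s(D) = D²*(-1) = -D²)
o(m, U) = -33 (o(m, U) = -1*(-3)²*3 - 1*6 = -1*9*3 - 6 = -9*3 - 6 = -27 - 6 = -33)
-1553 + 134*o(4, (5 + 6)²) = -1553 + 134*(-33) = -1553 - 4422 = -5975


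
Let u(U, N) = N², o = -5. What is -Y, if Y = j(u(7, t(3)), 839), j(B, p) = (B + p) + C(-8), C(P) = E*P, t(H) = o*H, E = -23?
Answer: -1248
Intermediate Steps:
t(H) = -5*H
C(P) = -23*P
j(B, p) = 184 + B + p (j(B, p) = (B + p) - 23*(-8) = (B + p) + 184 = 184 + B + p)
Y = 1248 (Y = 184 + (-5*3)² + 839 = 184 + (-15)² + 839 = 184 + 225 + 839 = 1248)
-Y = -1*1248 = -1248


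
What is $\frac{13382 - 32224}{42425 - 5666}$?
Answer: $- \frac{18842}{36759} \approx -0.51258$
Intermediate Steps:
$\frac{13382 - 32224}{42425 - 5666} = - \frac{18842}{36759}$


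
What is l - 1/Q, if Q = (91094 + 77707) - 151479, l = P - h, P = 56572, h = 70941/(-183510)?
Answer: 1665093072429/29432965 ≈ 56572.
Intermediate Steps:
h = -23647/61170 (h = 70941*(-1/183510) = -23647/61170 ≈ -0.38658)
l = 3460532887/61170 (l = 56572 - 1*(-23647/61170) = 56572 + 23647/61170 = 3460532887/61170 ≈ 56572.)
Q = 17322 (Q = 168801 - 151479 = 17322)
l - 1/Q = 3460532887/61170 - 1/17322 = 1665093072429/29432965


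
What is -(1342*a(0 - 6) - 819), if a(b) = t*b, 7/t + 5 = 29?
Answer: 6335/2 ≈ 3167.5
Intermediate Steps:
t = 7/24 (t = 7/(-5 + 29) = 7/24 ≈ 0.29167)
a(b) = 7*b/24
-(1342*a(0 - 6) - 819) = -(1342*(7*(0 - 6)/24) - 819) = -(1342*((7/24)*(-6)) - 819) = -(1342*(-7/4) - 819) = -(-4697/2 - 819) = -1*(-6335/2) = 6335/2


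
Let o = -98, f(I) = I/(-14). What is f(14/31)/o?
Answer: 1/3038 ≈ 0.00032916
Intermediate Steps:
f(I) = -I/14 (f(I) = I*(-1/14) = -I/14)
f(14/31)/o = -1/31/(-98) = -1/31*(-1/98) = 1/3038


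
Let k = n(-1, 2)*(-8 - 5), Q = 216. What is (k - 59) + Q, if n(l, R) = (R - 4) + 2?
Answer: 157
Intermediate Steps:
n(l, R) = -2 + R (n(l, R) = (-4 + R) + 2 = -2 + R)
k = 0 (k = (-2 + 2)*(-8 - 5) = 0*(-13) = 0)
(k - 59) + Q = (0 - 59) + 216 = -59 + 216 = 157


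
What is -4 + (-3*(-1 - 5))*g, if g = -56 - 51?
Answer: -1930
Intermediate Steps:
g = -107
-4 + (-3*(-1 - 5))*g = -4 - 3*(-1 - 5)*(-107) = -4 - 3*(-6)*(-107) = -4 + 18*(-107) = -4 - 1926 = -1930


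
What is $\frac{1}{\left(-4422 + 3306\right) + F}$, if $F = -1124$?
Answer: $- \frac{1}{2240} \approx -0.00044643$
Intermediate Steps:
$\frac{1}{\left(-4422 + 3306\right) + F} = \frac{1}{\left(-4422 + 3306\right) - 1124} = \frac{1}{-1116 - 1124} = \frac{1}{-2240} = - \frac{1}{2240}$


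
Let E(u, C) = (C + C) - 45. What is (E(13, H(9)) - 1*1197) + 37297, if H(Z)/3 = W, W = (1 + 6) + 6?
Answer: 36133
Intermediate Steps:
W = 13 (W = 7 + 6 = 13)
H(Z) = 39 (H(Z) = 3*13 = 39)
E(u, C) = -45 + 2*C (E(u, C) = 2*C - 45 = -45 + 2*C)
(E(13, H(9)) - 1*1197) + 37297 = ((-45 + 2*39) - 1*1197) + 37297 = ((-45 + 78) - 1197) + 37297 = (33 - 1197) + 37297 = -1164 + 37297 = 36133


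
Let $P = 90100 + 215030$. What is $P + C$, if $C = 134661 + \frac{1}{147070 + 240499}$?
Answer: $\frac{170449358080}{387569} \approx 4.3979 \cdot 10^{5}$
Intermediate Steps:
$P = 305130$
$C = \frac{52190429110}{387569}$ ($C = 134661 + \frac{1}{387569} = \frac{52190429110}{387569} \approx 1.3466 \cdot 10^{5}$)
$P + C = 305130 + \frac{52190429110}{387569} = \frac{170449358080}{387569}$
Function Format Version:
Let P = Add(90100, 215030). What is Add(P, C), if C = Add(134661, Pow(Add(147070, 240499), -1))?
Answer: Rational(170449358080, 387569) ≈ 4.3979e+5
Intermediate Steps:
P = 305130
C = Rational(52190429110, 387569) (C = Add(134661, Pow(387569, -1)) = Add(134661, Rational(1, 387569)) = Rational(52190429110, 387569) ≈ 1.3466e+5)
Add(P, C) = Add(305130, Rational(52190429110, 387569)) = Rational(170449358080, 387569)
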